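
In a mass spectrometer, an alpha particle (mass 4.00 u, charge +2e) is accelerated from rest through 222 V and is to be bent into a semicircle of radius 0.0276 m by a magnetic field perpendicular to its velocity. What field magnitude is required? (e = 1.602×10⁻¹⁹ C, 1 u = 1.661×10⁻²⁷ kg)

v = √(2|q|V/m) = √(2·3.204×10⁻¹⁹·222/6.644×10⁻²⁷) ≈ 1.463×10⁵ m/s.
B = mv/(|q|r) = (6.644×10⁻²⁷)(1.463×10⁵)/((3.204×10⁻¹⁹)(0.0276)) ≈ 0.110 T.

B ≈ 0.110 T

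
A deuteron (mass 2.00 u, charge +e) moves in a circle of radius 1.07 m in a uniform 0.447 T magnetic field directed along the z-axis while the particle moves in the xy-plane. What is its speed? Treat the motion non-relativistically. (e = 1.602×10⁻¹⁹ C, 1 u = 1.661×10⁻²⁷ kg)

From |q|vB = mv²/r, v = |q|Br/m.
v = (1.602×10⁻¹⁹)(0.447)(1.07)/3.322×10⁻²⁷ ≈ 2.31×10⁷ m/s.

v ≈ 2.31×10⁷ m/s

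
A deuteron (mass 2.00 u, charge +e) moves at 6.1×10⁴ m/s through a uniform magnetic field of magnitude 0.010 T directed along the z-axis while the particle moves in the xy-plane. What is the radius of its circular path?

The magnetic force provides the centripetal force: |q|vB = mv²/r.
r = mv/(|q|B) = (3.322×10⁻²⁷)(6.1×10⁴)/((1.602×10⁻¹⁹)(0.010)) ≈ 0.13 m.

r ≈ 0.13 m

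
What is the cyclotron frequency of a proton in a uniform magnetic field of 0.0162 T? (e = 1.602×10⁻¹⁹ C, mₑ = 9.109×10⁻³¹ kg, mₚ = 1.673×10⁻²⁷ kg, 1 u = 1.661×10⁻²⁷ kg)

f ≈ 2.47×10⁵ Hz

f = |q|B/(2πm).
f = (1.602×10⁻¹⁹)(0.0162)/(2π·1.673×10⁻²⁷) ≈ 2.47×10⁵ Hz.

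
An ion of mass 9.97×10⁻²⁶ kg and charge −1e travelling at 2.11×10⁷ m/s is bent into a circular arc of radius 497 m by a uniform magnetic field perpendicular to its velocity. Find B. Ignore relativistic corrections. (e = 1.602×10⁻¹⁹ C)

B ≈ 0.0264 T

From |q|vB = mv²/r, B = mv/(|q|r).
B = (9.97×10⁻²⁶)(2.11×10⁷)/((1.602×10⁻¹⁹)(497)) ≈ 0.0264 T.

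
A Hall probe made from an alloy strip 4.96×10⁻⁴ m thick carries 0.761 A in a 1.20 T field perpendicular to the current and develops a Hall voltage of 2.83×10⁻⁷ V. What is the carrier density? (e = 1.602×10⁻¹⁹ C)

From V_H = IB/(n e t), n = IB/(V_H e t).
n = (0.761)(1.20)/((2.83×10⁻⁷)(1.602×10⁻¹⁹)(4.96×10⁻⁴)) ≈ 4.06×10²⁸ m⁻³.

n ≈ 4.06×10²⁸ m⁻³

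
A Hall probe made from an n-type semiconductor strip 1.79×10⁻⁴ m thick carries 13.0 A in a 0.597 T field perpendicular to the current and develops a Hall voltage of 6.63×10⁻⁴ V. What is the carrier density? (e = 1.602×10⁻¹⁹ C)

n ≈ 4.08×10²⁶ m⁻³

From V_H = IB/(n e t), n = IB/(V_H e t).
n = (13.0)(0.597)/((6.63×10⁻⁴)(1.602×10⁻¹⁹)(1.79×10⁻⁴)) ≈ 4.08×10²⁶ m⁻³.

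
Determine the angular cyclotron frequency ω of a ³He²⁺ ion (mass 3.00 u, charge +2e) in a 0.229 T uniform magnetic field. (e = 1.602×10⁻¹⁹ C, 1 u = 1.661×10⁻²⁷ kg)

ω ≈ 1.47×10⁷ rad/s

ω = |q|B/m.
ω = (3.204×10⁻¹⁹)(0.229)/4.983×10⁻²⁷ ≈ 1.47×10⁷ rad/s.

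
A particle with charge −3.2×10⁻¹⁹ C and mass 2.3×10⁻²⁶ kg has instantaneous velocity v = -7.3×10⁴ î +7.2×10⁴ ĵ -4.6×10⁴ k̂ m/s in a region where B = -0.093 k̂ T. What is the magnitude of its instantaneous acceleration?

|a| ≈ 1.33×10¹¹ m/s²

v×B = (-6700, -6790, 0) N/C.
F = q v×B = (−3.2×10⁻¹⁹ C)·(-6700, -6790, 0) = (2.14×10⁻¹⁵, 2.17×10⁻¹⁵, 0) N.
|a| = |F|/m = 3.051×10⁻¹⁵/2.3×10⁻²⁶ ≈ 1.33×10¹¹ m/s².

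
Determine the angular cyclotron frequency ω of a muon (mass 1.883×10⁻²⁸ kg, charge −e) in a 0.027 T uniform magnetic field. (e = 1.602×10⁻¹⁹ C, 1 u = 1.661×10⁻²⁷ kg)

ω ≈ 2.3×10⁷ rad/s

ω = |q|B/m.
ω = (1.602×10⁻¹⁹)(0.027)/1.883×10⁻²⁸ ≈ 2.3×10⁷ rad/s.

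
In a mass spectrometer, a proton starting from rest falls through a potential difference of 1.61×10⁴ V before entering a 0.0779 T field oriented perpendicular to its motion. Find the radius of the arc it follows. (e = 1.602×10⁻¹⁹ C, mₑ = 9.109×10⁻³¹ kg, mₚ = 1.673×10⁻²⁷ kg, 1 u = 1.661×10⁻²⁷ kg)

r ≈ 0.235 m

Acceleration: |q|V = ½mv² ⇒ v = √(2|q|V/m) = √(2·1.602×10⁻¹⁹·1.61×10⁴/1.673×10⁻²⁷) ≈ 1.756×10⁶ m/s.
In the field: r = mv/(|q|B) = (1.673×10⁻²⁷)(1.756×10⁶)/((1.602×10⁻¹⁹)(0.0779)) ≈ 0.235 m.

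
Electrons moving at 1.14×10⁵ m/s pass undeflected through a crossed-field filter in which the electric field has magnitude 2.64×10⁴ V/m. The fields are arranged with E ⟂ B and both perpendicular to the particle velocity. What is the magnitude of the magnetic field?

Balance of forces in the selector: qE = qvB ⇒ B = E/v.
B = 2.64×10⁴/1.14×10⁵ = 0.232 T.

B = 0.232 T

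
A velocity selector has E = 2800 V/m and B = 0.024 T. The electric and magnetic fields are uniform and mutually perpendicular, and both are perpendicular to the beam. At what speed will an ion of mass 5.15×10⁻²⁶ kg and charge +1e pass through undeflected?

For undeflected motion the electric and magnetic forces balance: qE = qvB.
v = E/B = 2800/0.024 = 1.2×10⁵ m/s.

v = 1.2×10⁵ m/s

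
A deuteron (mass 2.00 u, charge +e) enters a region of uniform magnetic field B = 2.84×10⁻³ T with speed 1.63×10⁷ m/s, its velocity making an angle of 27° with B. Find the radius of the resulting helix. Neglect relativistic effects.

r ≈ 54.0 m

v⊥ = v sinθ = 1.63×10⁷·sin27° ≈ 7.400×10⁶ m/s.
r = m v⊥/(|q|B) = (3.322×10⁻²⁷)(7.400×10⁶)/((1.602×10⁻¹⁹)(2.84×10⁻³)) ≈ 54.0 m.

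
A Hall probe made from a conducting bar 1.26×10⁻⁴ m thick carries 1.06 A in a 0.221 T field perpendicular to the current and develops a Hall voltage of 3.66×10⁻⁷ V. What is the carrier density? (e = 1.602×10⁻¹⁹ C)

n ≈ 3.17×10²⁸ m⁻³

From V_H = IB/(n e t), n = IB/(V_H e t).
n = (1.06)(0.221)/((3.66×10⁻⁷)(1.602×10⁻¹⁹)(1.26×10⁻⁴)) ≈ 3.17×10²⁸ m⁻³.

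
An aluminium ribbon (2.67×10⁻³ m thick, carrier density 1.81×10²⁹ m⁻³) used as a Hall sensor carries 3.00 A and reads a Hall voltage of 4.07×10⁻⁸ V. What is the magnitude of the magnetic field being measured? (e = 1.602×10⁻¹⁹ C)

B ≈ 1.05 T

From V_H = IB/(n e t), B = V_H n e t / I.
B = (4.07×10⁻⁸)(1.81×10²⁹)(1.602×10⁻¹⁹)(2.67×10⁻³)/3.00 ≈ 1.05 T.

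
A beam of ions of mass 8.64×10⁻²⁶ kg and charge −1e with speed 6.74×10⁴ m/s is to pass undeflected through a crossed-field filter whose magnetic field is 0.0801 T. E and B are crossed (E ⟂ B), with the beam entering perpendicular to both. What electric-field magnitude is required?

E = 5400 V/m

For straight-line motion qE = qvB, so E = vB.
E = 6.74×10⁴ × 0.0801 = 5400 V/m.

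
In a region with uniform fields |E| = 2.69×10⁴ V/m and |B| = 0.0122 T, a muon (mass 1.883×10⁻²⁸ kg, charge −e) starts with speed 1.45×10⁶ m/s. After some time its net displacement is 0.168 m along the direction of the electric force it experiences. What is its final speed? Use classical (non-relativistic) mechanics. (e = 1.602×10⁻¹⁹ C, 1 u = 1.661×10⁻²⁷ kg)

B does no work; ΔKE = |q|E d.
½mv_f² = ½mv₀² + |q|Ed = ½(1.883×10⁻²⁸)(1.45×10⁶)² + (1.602×10⁻¹⁹)(2.69×10⁴)(0.168) ≈ 1.980×10⁻¹⁶ J + 7.240×10⁻¹⁶ J ≈ 9.219×10⁻¹⁶ J.
v_f = √(2·9.219×10⁻¹⁶/1.883×10⁻²⁸) ≈ 3.13×10⁶ m/s.

v_f ≈ 3.13×10⁶ m/s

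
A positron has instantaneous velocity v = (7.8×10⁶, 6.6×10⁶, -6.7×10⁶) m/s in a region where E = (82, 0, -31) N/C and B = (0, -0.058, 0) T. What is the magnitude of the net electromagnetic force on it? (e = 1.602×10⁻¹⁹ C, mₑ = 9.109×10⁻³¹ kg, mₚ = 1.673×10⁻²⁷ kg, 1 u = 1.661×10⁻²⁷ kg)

v×B = (-3.89×10⁵, 0, -4.52×10⁵) N/C.
E + v×B = (-3.89×10⁵, 0, -4.52×10⁵) N/C.
F = q(E + v×B) = (1.602×10⁻¹⁹ C)·(-3.89×10⁵, 0, -4.52×10⁵) = (-6.22×10⁻¹⁴, 0, -7.25×10⁻¹⁴) N.
|F| = 9.55×10⁻¹⁴ N.

|F| ≈ 9.55×10⁻¹⁴ N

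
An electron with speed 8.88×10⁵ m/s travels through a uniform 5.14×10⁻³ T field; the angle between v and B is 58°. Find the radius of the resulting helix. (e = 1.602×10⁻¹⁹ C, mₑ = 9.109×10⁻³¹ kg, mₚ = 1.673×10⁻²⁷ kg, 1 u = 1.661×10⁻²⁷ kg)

v⊥ = v sinθ = 8.88×10⁵·sin58° ≈ 7.531×10⁵ m/s.
r = m v⊥/(|q|B) = (9.109×10⁻³¹)(7.531×10⁵)/((1.602×10⁻¹⁹)(5.14×10⁻³)) ≈ 8.33×10⁻⁴ m.

r ≈ 8.33×10⁻⁴ m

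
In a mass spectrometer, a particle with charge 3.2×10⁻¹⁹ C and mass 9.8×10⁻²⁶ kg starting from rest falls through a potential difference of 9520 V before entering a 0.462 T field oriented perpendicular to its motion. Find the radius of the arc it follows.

Acceleration: |q|V = ½mv² ⇒ v = √(2|q|V/m) = √(2·3.2×10⁻¹⁹·9520/9.8×10⁻²⁶) ≈ 2.493×10⁵ m/s.
In the field: r = mv/(|q|B) = (9.8×10⁻²⁶)(2.493×10⁵)/((3.2×10⁻¹⁹)(0.462)) ≈ 0.165 m.

r ≈ 0.165 m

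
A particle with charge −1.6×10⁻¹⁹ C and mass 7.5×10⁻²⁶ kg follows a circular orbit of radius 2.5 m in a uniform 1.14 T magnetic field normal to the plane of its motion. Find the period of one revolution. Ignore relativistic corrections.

T ≈ 2.58×10⁻⁶ s

The cyclotron period depends only on m, q, B: T = 2πm/(|q|B).
T = 2π(7.5×10⁻²⁶)/((1.6×10⁻¹⁹)(1.14)) ≈ 2.58×10⁻⁶ s.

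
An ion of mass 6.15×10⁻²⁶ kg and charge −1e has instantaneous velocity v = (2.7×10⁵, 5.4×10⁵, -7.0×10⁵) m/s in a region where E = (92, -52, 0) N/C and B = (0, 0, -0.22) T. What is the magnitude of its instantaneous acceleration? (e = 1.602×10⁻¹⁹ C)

v×B = (-1.19×10⁵, 5.94×10⁴, 0) N/C.
E + v×B = (-1.19×10⁵, 5.93×10⁴, 0) N/C.
F = q(E + v×B) = (−1.602×10⁻¹⁹ C)·(-1.19×10⁵, 5.93×10⁴, 0) = (1.90×10⁻¹⁴, -9.51×10⁻¹⁵, 0) N.
|a| = |F|/m = 2.126×10⁻¹⁴/6.15×10⁻²⁶ ≈ 3.46×10¹¹ m/s².

|a| ≈ 3.46×10¹¹ m/s²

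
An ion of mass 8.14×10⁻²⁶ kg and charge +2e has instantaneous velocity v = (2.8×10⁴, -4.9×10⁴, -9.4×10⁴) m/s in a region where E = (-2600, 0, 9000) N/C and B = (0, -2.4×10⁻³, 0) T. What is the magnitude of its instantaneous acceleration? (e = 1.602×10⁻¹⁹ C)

|a| ≈ 3.69×10¹⁰ m/s²

v×B = (-226, 0, -67.2) N/C.
E + v×B = (-2830, 0, 8930) N/C.
F = q(E + v×B) = (3.204×10⁻¹⁹ C)·(-2830, 0, 8930) = (-9.05×10⁻¹⁶, 0, 2.86×10⁻¹⁵) N.
|a| = |F|/m = 3.002×10⁻¹⁵/8.14×10⁻²⁶ ≈ 3.69×10¹⁰ m/s².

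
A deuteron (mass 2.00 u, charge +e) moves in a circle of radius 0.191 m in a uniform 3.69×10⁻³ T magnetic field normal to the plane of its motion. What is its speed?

From |q|vB = mv²/r, v = |q|Br/m.
v = (1.602×10⁻¹⁹)(3.69×10⁻³)(0.191)/3.322×10⁻²⁷ ≈ 3.40×10⁴ m/s.

v ≈ 3.40×10⁴ m/s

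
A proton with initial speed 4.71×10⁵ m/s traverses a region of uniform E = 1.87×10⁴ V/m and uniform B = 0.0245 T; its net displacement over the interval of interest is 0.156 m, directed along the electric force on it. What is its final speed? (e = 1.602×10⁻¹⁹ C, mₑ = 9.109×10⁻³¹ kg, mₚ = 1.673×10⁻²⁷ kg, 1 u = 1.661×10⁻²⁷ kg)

B does no work; ΔKE = |q|E d.
½mv_f² = ½mv₀² + |q|Ed = ½(1.673×10⁻²⁷)(4.71×10⁵)² + (1.602×10⁻¹⁹)(1.87×10⁴)(0.156) ≈ 1.856×10⁻¹⁶ J + 4.673×10⁻¹⁶ J ≈ 6.529×10⁻¹⁶ J.
v_f = √(2·6.529×10⁻¹⁶/1.673×10⁻²⁷) ≈ 8.83×10⁵ m/s.

v_f ≈ 8.83×10⁵ m/s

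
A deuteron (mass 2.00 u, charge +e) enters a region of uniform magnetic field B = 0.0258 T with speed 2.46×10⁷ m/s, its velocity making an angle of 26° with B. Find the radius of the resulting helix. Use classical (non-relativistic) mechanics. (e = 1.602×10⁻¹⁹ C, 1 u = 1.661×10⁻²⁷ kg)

v⊥ = v sinθ = 2.46×10⁷·sin26° ≈ 1.078×10⁷ m/s.
r = m v⊥/(|q|B) = (3.322×10⁻²⁷)(1.078×10⁷)/((1.602×10⁻¹⁹)(0.0258)) ≈ 8.67 m.

r ≈ 8.67 m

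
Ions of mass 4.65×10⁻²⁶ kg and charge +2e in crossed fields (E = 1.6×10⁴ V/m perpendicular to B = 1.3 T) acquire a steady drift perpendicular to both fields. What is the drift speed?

The E×B drift speed is v_d = E/B.
v_d = 1.6×10⁴/1.3 = 1.2×10⁴ m/s.

v_d ≈ 1.2×10⁴ m/s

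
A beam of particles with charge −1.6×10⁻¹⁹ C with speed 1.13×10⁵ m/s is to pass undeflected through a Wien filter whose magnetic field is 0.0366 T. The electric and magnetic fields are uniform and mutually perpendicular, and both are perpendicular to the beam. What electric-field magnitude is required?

E = 4140 V/m

For straight-line motion qE = qvB, so E = vB.
E = 1.13×10⁵ × 0.0366 = 4140 V/m.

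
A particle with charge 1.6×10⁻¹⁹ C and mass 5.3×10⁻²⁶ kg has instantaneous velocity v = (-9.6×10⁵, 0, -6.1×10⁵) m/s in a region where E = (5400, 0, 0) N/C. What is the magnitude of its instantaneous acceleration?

Only an electric field acts, so F = qE = (1.6×10⁻¹⁹ C)·(5400, 0, 0) = (8.64×10⁻¹⁶, 0, 0) N.
|a| = |F|/m = 8.640×10⁻¹⁶/5.3×10⁻²⁶ ≈ 1.63×10¹⁰ m/s².

|a| ≈ 1.63×10¹⁰ m/s²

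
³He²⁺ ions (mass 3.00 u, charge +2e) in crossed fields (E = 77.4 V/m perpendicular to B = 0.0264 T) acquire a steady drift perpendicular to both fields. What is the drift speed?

In crossed fields the guiding centre drifts at v_d = |E×B|/B² = E/B, independent of charge and mass.
v_d = 77.4/0.0264 = 2930 m/s.

v_d ≈ 2930 m/s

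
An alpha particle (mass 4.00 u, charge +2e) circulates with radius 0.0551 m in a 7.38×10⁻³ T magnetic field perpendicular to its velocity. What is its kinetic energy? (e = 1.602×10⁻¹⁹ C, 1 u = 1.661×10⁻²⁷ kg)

v = |q|Br/m, then KE = ½mv² = (qBr)²/(2m).
v = (3.204×10⁻¹⁹)(7.38×10⁻³)(0.0551)/6.644×10⁻²⁷ ≈ 1.961×10⁴ m/s.
KE = ½(6.644×10⁻²⁷)(1.961×10⁴)² ≈ 1.28×10⁻¹⁸ J.

KE ≈ 1.28×10⁻¹⁸ J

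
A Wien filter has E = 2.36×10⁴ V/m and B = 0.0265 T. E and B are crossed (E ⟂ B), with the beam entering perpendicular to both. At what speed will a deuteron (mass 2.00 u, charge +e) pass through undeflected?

v = 8.91×10⁵ m/s

Straight-line motion ⇒ electric and magnetic forces cancel, so E = vB.
v = E/B = 2.36×10⁴/0.0265 = 8.91×10⁵ m/s.
The result is independent of the particle's charge and mass.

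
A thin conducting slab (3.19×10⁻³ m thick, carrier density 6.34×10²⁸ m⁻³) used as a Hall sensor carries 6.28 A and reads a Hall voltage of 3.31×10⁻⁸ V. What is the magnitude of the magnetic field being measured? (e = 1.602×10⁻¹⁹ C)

B ≈ 0.171 T

From V_H = IB/(n e t), B = V_H n e t / I.
B = (3.31×10⁻⁸)(6.34×10²⁸)(1.602×10⁻¹⁹)(3.19×10⁻³)/6.28 ≈ 0.171 T.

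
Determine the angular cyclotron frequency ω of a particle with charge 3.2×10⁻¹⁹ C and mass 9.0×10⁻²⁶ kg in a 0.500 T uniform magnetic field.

ω = |q|B/m.
ω = (3.2×10⁻¹⁹)(0.500)/9.0×10⁻²⁶ ≈ 1.78×10⁶ rad/s.

ω ≈ 1.78×10⁶ rad/s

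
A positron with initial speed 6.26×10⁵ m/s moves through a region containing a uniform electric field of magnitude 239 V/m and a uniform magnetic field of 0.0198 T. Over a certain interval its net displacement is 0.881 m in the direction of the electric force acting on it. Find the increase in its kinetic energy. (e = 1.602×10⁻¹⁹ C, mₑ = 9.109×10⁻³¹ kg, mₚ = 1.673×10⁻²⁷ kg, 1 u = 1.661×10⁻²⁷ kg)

The magnetic force is always ⟂ v and does no work; only the electric force changes KE.
ΔKE = F_E · d = |q|E d = (1.602×10⁻¹⁹)(239)(0.881) ≈ 3.37×10⁻¹⁷ J.

ΔKE ≈ 3.37×10⁻¹⁷ J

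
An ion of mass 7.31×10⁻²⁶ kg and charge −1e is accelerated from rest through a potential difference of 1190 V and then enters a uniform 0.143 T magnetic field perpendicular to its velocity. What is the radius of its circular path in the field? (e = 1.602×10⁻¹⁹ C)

Acceleration: |q|V = ½mv² ⇒ v = √(2|q|V/m) = √(2·1.602×10⁻¹⁹·1190/7.31×10⁻²⁶) ≈ 7.222×10⁴ m/s.
In the field: r = mv/(|q|B) = (7.31×10⁻²⁶)(7.222×10⁴)/((1.602×10⁻¹⁹)(0.143)) ≈ 0.230 m.

r ≈ 0.230 m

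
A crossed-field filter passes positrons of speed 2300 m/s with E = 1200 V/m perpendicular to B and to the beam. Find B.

Balance of forces in the selector: qE = qvB ⇒ B = E/v.
B = 1200/2300 = 0.52 T.

B = 0.52 T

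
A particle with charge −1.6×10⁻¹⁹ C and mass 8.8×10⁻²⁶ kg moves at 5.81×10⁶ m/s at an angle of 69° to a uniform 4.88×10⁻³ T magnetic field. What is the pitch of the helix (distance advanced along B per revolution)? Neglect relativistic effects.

v∥ = v cosθ = 5.81×10⁶·cos69° ≈ 2.082×10⁶ m/s.
T = 2πm/(|q|B) = 2π(8.8×10⁻²⁶)/((1.6×10⁻¹⁹)(4.88×10⁻³)) ≈ 7.081×10⁻⁴ s.
pitch = v∥ T = (2.082×10⁶)(7.081×10⁻⁴) ≈ 1470 m.

p ≈ 1470 m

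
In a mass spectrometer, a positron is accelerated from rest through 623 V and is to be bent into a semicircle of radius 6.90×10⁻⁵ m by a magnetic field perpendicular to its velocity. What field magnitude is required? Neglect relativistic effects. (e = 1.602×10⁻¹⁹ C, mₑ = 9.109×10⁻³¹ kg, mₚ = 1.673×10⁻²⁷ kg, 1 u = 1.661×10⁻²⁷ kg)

B ≈ 1.22 T

v = √(2|q|V/m) = √(2·1.602×10⁻¹⁹·623/9.109×10⁻³¹) ≈ 1.480×10⁷ m/s.
B = mv/(|q|r) = (9.109×10⁻³¹)(1.480×10⁷)/((1.602×10⁻¹⁹)(6.90×10⁻⁵)) ≈ 1.22 T.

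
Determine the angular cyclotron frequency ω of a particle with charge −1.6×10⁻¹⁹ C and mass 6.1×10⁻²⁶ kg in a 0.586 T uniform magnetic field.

ω ≈ 1.54×10⁶ rad/s

ω = |q|B/m.
ω = (1.6×10⁻¹⁹)(0.586)/6.1×10⁻²⁶ ≈ 1.54×10⁶ rad/s.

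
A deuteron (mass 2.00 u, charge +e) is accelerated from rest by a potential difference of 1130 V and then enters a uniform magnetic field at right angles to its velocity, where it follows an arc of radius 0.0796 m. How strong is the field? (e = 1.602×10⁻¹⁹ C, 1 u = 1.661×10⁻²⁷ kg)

v = √(2|q|V/m) = √(2·1.602×10⁻¹⁹·1130/3.322×10⁻²⁷) ≈ 3.301×10⁵ m/s.
B = mv/(|q|r) = (3.322×10⁻²⁷)(3.301×10⁵)/((1.602×10⁻¹⁹)(0.0796)) ≈ 0.0860 T.

B ≈ 0.0860 T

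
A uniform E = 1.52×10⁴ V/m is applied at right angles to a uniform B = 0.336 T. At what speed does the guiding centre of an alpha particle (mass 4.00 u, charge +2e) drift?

v_d ≈ 4.52×10⁴ m/s

The E×B drift speed is v_d = E/B.
v_d = 1.52×10⁴/0.336 = 4.52×10⁴ m/s.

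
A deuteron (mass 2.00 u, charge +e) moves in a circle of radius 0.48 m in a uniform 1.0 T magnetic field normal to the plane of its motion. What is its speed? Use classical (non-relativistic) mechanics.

v ≈ 2.3×10⁷ m/s

From |q|vB = mv²/r, v = |q|Br/m.
v = (1.602×10⁻¹⁹)(1.0)(0.48)/3.322×10⁻²⁷ ≈ 2.3×10⁷ m/s.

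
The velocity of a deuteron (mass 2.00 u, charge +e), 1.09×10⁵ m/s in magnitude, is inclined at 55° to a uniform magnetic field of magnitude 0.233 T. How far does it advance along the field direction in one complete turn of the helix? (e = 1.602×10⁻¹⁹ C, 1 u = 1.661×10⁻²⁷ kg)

p ≈ 0.0350 m

v∥ = v cosθ = 1.09×10⁵·cos55° ≈ 6.252×10⁴ m/s.
T = 2πm/(|q|B) = 2π(3.322×10⁻²⁷)/((1.602×10⁻¹⁹)(0.233)) ≈ 5.592×10⁻⁷ s.
pitch = v∥ T = (6.252×10⁴)(5.592×10⁻⁷) ≈ 0.0350 m.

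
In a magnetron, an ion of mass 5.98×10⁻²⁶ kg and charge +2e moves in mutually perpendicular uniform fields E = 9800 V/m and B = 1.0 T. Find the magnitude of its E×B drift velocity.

The E×B drift speed is v_d = E/B.
v_d = 9800/1.0 = 9800 m/s.

v_d ≈ 9800 m/s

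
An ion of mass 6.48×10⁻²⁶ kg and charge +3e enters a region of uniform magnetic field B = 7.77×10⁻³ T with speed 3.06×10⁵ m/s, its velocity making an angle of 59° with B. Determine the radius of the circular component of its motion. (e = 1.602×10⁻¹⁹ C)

r ≈ 4.55 m

v⊥ = v sinθ = 3.06×10⁵·sin59° ≈ 2.623×10⁵ m/s.
r = m v⊥/(|q|B) = (6.48×10⁻²⁶)(2.623×10⁵)/((4.806×10⁻¹⁹)(7.77×10⁻³)) ≈ 4.55 m.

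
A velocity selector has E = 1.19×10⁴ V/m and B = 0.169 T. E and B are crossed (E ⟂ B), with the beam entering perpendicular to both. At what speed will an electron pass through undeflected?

v = 7.04×10⁴ m/s

Zero net Lorentz force requires |qE| = |q v×B|, i.e. E = vB.
v = E/B = 1.19×10⁴/0.169 = 7.04×10⁴ m/s.
The result is independent of the particle's charge and mass.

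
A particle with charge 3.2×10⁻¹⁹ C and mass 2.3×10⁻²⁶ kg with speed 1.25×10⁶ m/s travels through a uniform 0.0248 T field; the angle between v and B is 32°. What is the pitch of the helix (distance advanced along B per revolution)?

v∥ = v cosθ = 1.25×10⁶·cos32° ≈ 1.060×10⁶ m/s.
T = 2πm/(|q|B) = 2π(2.3×10⁻²⁶)/((3.2×10⁻¹⁹)(0.0248)) ≈ 1.821×10⁻⁵ s.
pitch = v∥ T = (1.060×10⁶)(1.821×10⁻⁵) ≈ 19.3 m.

p ≈ 19.3 m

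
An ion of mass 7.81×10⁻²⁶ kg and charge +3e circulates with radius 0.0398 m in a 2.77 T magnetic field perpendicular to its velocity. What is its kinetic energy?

KE ≈ 1.80×10⁻¹⁴ J

v = |q|Br/m, then KE = ½mv² = (qBr)²/(2m).
v = (4.806×10⁻¹⁹)(2.77)(0.0398)/7.81×10⁻²⁶ ≈ 6.784×10⁵ m/s.
KE = ½(7.81×10⁻²⁶)(6.784×10⁵)² ≈ 1.80×10⁻¹⁴ J.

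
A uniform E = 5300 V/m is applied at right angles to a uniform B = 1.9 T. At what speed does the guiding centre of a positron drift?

The E×B drift speed is v_d = E/B.
v_d = 5300/1.9 = 2800 m/s.

v_d ≈ 2800 m/s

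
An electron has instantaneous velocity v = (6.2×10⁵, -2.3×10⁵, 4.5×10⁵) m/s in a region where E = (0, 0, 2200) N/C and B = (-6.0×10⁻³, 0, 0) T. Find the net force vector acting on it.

F ≈ (0, 4.33×10⁻¹⁶, -1.31×10⁻¹⁶) N

v×B = (0, -2700, -1380) N/C.
E + v×B = (0, -2700, 820) N/C.
F = q(E + v×B) = (−1.602×10⁻¹⁹ C)·(0, -2700, 820) = (0, 4.33×10⁻¹⁶, -1.31×10⁻¹⁶) N.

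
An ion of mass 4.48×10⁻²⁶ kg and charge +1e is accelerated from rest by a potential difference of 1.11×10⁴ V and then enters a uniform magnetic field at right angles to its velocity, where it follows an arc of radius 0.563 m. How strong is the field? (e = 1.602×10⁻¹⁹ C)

B ≈ 0.140 T

v = √(2|q|V/m) = √(2·1.602×10⁻¹⁹·1.11×10⁴/4.48×10⁻²⁶) ≈ 2.818×10⁵ m/s.
B = mv/(|q|r) = (4.48×10⁻²⁶)(2.818×10⁵)/((1.602×10⁻¹⁹)(0.563)) ≈ 0.140 T.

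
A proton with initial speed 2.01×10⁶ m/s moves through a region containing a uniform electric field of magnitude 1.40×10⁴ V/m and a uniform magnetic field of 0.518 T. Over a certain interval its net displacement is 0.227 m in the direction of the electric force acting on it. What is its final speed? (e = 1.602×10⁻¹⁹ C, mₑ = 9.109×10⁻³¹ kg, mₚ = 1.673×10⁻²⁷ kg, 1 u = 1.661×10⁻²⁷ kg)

B does no work; ΔKE = |q|E d.
½mv_f² = ½mv₀² + |q|Ed = ½(1.673×10⁻²⁷)(2.01×10⁶)² + (1.602×10⁻¹⁹)(1.40×10⁴)(0.227) ≈ 3.380×10⁻¹⁵ J + 5.091×10⁻¹⁶ J ≈ 3.889×10⁻¹⁵ J.
v_f = √(2·3.889×10⁻¹⁵/1.673×10⁻²⁷) ≈ 2.16×10⁶ m/s.

v_f ≈ 2.16×10⁶ m/s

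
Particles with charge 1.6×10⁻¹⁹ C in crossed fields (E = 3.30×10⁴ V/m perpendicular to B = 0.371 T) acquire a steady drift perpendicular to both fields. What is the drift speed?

The E×B drift speed is v_d = E/B.
v_d = 3.30×10⁴/0.371 = 8.89×10⁴ m/s.

v_d ≈ 8.89×10⁴ m/s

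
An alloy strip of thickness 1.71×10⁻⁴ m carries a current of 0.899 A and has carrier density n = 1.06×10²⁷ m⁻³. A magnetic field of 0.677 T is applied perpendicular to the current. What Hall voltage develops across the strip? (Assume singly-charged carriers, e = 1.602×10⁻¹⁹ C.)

V_H = IB/(n e t).
V_H = (0.899)(0.677)/((1.06×10²⁷)(1.602×10⁻¹⁹)(1.71×10⁻⁴)) ≈ 2.10×10⁻⁵ V.

V_H ≈ 2.10×10⁻⁵ V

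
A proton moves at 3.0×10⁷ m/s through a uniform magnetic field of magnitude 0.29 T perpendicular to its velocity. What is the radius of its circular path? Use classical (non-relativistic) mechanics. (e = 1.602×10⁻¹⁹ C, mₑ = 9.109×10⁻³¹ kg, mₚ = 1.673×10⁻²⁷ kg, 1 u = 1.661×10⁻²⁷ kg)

r ≈ 1.1 m

The magnetic force provides the centripetal force: |q|vB = mv²/r.
r = mv/(|q|B) = (1.673×10⁻²⁷)(3.0×10⁷)/((1.602×10⁻¹⁹)(0.29)) ≈ 1.1 m.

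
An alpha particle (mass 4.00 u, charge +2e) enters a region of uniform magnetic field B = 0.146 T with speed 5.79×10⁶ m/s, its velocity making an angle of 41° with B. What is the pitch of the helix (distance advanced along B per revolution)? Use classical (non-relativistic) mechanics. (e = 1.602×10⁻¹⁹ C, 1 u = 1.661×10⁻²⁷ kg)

p ≈ 3.90 m

v∥ = v cosθ = 5.79×10⁶·cos41° ≈ 4.370×10⁶ m/s.
T = 2πm/(|q|B) = 2π(6.644×10⁻²⁷)/((3.204×10⁻¹⁹)(0.146)) ≈ 8.924×10⁻⁷ s.
pitch = v∥ T = (4.370×10⁶)(8.924×10⁻⁷) ≈ 3.90 m.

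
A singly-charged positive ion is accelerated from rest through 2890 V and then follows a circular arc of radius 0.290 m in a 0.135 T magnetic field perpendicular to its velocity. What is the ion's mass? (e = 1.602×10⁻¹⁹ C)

Combine |q|V = ½mv² and r = mv/(|q|B): eliminate v to get m = qB²r²/(2V).
m = (1.602×10⁻¹⁹)(0.135)²(0.290)²/(2·2890) ≈ 4.25×10⁻²⁶ kg.

m ≈ 4.25×10⁻²⁶ kg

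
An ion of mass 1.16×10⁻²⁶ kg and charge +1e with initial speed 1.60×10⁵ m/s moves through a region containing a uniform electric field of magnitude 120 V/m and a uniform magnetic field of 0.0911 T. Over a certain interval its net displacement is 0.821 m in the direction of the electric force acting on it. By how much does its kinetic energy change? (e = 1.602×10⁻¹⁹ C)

ΔKE ≈ 1.58×10⁻¹⁷ J

The magnetic force is always ⟂ v and does no work; only the electric force changes KE.
ΔKE = F_E · d = |q|E d = (1.602×10⁻¹⁹)(120)(0.821) ≈ 1.58×10⁻¹⁷ J.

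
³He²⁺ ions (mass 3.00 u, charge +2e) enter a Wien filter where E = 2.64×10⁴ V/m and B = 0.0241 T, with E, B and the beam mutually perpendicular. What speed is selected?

Zero net Lorentz force requires |qE| = |q v×B|, i.e. E = vB.
v = E/B = 2.64×10⁴/0.0241 = 1.10×10⁶ m/s.

v = 1.10×10⁶ m/s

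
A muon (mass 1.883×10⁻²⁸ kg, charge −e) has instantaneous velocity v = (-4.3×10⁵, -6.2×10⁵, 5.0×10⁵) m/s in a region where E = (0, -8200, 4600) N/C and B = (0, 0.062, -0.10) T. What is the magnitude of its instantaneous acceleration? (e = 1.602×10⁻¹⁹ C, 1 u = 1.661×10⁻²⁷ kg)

v×B = (3.10×10⁴, -4.30×10⁴, -2.67×10⁴) N/C.
E + v×B = (3.10×10⁴, -5.12×10⁴, -2.21×10⁴) N/C.
F = q(E + v×B) = (−1.602×10⁻¹⁹ C)·(3.10×10⁴, -5.12×10⁴, -2.21×10⁴) = (-4.97×10⁻¹⁵, 8.20×10⁻¹⁵, 3.53×10⁻¹⁵) N.
|a| = |F|/m = 1.022×10⁻¹⁴/1.883×10⁻²⁸ ≈ 5.43×10¹³ m/s².

|a| ≈ 5.43×10¹³ m/s²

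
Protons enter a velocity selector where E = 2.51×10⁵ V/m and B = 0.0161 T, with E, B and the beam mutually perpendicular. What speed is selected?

v = 1.56×10⁷ m/s

For undeflected motion the electric and magnetic forces balance: qE = qvB.
v = E/B = 2.51×10⁵/0.0161 = 1.56×10⁷ m/s.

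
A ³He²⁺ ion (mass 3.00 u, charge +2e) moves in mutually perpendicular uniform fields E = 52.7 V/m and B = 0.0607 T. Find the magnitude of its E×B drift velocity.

v_d ≈ 868 m/s

In crossed fields the guiding centre drifts at v_d = |E×B|/B² = E/B, independent of charge and mass.
v_d = 52.7/0.0607 = 868 m/s.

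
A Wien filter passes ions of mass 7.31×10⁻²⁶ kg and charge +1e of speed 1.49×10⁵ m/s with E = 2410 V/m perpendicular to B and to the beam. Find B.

Balance of forces in the selector: qE = qvB ⇒ B = E/v.
B = 2410/1.49×10⁵ = 0.0162 T.

B = 0.0162 T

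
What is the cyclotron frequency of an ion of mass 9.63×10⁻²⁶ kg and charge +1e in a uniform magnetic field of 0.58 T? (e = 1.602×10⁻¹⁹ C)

f = |q|B/(2πm).
f = (1.602×10⁻¹⁹)(0.58)/(2π·9.63×10⁻²⁶) ≈ 1.5×10⁵ Hz.

f ≈ 1.5×10⁵ Hz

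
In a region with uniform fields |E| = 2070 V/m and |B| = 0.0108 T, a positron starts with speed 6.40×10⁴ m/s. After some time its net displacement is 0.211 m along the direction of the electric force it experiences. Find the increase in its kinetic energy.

ΔKE ≈ 7.00×10⁻¹⁷ J

The magnetic force is always ⟂ v and does no work; only the electric force changes KE.
ΔKE = F_E · d = |q|E d = (1.602×10⁻¹⁹)(2070)(0.211) ≈ 7.00×10⁻¹⁷ J.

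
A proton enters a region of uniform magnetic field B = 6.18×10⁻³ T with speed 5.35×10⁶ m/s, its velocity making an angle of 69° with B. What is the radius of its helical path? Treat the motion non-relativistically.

v⊥ = v sinθ = 5.35×10⁶·sin69° ≈ 4.995×10⁶ m/s.
r = m v⊥/(|q|B) = (1.673×10⁻²⁷)(4.995×10⁶)/((1.602×10⁻¹⁹)(6.18×10⁻³)) ≈ 8.44 m.

r ≈ 8.44 m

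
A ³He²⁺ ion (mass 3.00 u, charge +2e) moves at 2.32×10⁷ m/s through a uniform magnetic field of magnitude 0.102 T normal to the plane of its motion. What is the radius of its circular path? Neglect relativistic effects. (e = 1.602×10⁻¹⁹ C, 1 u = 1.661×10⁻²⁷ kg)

The magnetic force provides the centripetal force: |q|vB = mv²/r.
r = mv/(|q|B) = (4.983×10⁻²⁷)(2.32×10⁷)/((3.204×10⁻¹⁹)(0.102)) ≈ 3.54 m.

r ≈ 3.54 m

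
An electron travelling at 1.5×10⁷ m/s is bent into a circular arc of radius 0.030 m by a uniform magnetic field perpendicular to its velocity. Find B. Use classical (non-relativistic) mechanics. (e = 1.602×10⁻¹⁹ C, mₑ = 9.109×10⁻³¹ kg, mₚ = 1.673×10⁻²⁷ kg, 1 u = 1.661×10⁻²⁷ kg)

B ≈ 2.8×10⁻³ T

From |q|vB = mv²/r, B = mv/(|q|r).
B = (9.109×10⁻³¹)(1.5×10⁷)/((1.602×10⁻¹⁹)(0.030)) ≈ 2.8×10⁻³ T.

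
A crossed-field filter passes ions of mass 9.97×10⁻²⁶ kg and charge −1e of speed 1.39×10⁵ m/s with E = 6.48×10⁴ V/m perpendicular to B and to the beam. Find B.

Balance of forces in the selector: qE = qvB ⇒ B = E/v.
B = 6.48×10⁴/1.39×10⁵ = 0.466 T.

B = 0.466 T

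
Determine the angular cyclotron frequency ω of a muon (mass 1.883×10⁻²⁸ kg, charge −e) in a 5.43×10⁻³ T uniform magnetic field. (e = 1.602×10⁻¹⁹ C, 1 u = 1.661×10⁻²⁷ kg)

ω ≈ 4.62×10⁶ rad/s

ω = |q|B/m.
ω = (1.602×10⁻¹⁹)(5.43×10⁻³)/1.883×10⁻²⁸ ≈ 4.62×10⁶ rad/s.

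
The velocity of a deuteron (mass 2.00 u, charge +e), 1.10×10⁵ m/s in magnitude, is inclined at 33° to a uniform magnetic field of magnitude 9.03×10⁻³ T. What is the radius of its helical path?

r ≈ 0.138 m

v⊥ = v sinθ = 1.10×10⁵·sin33° ≈ 5.991×10⁴ m/s.
r = m v⊥/(|q|B) = (3.322×10⁻²⁷)(5.991×10⁴)/((1.602×10⁻¹⁹)(9.03×10⁻³)) ≈ 0.138 m.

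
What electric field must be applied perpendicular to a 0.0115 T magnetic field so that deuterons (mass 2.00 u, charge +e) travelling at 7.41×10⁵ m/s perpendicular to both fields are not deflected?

For straight-line motion qE = qvB, so E = vB.
E = 7.41×10⁵ × 0.0115 = 8520 V/m.

E = 8520 V/m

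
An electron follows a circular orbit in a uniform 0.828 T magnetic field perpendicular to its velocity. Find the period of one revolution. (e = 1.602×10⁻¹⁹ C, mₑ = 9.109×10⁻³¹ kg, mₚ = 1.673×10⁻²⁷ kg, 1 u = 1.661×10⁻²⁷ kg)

The cyclotron period depends only on m, q, B: T = 2πm/(|q|B).
T = 2π(9.109×10⁻³¹)/((1.602×10⁻¹⁹)(0.828)) ≈ 4.31×10⁻¹¹ s.

T ≈ 4.31×10⁻¹¹ s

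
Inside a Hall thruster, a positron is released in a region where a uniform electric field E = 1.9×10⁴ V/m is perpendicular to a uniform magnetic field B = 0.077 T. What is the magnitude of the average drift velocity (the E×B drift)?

v_d ≈ 2.5×10⁵ m/s

In crossed fields the guiding centre drifts at v_d = |E×B|/B² = E/B, independent of charge and mass.
v_d = 1.9×10⁴/0.077 = 2.5×10⁵ m/s.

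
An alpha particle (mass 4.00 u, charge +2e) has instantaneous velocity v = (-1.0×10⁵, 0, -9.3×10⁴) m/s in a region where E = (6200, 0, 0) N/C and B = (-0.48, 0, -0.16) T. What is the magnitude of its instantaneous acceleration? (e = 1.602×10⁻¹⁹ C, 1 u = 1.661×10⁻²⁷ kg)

v×B = (0, 2.86×10⁴, 0) N/C.
E + v×B = (6200, 2.86×10⁴, 0) N/C.
F = q(E + v×B) = (3.204×10⁻¹⁹ C)·(6200, 2.86×10⁴, 0) = (1.99×10⁻¹⁵, 9.18×10⁻¹⁵, 0) N.
|a| = |F|/m = 9.389×10⁻¹⁵/6.644×10⁻²⁷ ≈ 1.41×10¹² m/s².

|a| ≈ 1.41×10¹² m/s²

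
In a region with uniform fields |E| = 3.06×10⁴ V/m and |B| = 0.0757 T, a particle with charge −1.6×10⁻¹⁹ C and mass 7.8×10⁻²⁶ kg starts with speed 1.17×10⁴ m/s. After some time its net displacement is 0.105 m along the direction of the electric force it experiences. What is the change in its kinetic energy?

ΔKE ≈ 5.14×10⁻¹⁶ J

The magnetic force is always ⟂ v and does no work; only the electric force changes KE.
ΔKE = F_E · d = |q|E d = (1.6×10⁻¹⁹)(3.06×10⁴)(0.105) ≈ 5.14×10⁻¹⁶ J.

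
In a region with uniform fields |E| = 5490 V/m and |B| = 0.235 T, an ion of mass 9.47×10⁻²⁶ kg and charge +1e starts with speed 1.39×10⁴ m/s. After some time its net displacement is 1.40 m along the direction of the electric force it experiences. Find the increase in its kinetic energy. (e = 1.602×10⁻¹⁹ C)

ΔKE ≈ 1.23×10⁻¹⁵ J

The magnetic force is always ⟂ v and does no work; only the electric force changes KE.
ΔKE = F_E · d = |q|E d = (1.602×10⁻¹⁹)(5490)(1.40) ≈ 1.23×10⁻¹⁵ J.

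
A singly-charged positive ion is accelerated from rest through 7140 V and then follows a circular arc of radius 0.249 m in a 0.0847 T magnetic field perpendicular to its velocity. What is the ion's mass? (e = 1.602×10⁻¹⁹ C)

m ≈ 4.99×10⁻²⁷ kg

Combine |q|V = ½mv² and r = mv/(|q|B): eliminate v to get m = qB²r²/(2V).
m = (1.602×10⁻¹⁹)(0.0847)²(0.249)²/(2·7140) ≈ 4.99×10⁻²⁷ kg.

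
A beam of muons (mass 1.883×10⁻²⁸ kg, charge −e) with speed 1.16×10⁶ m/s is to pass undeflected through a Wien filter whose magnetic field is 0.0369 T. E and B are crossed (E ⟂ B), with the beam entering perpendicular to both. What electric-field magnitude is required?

E = 4.28×10⁴ V/m

For straight-line motion qE = qvB, so E = vB.
E = 1.16×10⁶ × 0.0369 = 4.28×10⁴ V/m.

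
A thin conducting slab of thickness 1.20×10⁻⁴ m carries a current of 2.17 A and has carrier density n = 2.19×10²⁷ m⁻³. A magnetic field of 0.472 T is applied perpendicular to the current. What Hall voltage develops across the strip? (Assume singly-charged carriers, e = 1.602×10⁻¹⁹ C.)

V_H ≈ 2.43×10⁻⁵ V

V_H = IB/(n e t).
V_H = (2.17)(0.472)/((2.19×10²⁷)(1.602×10⁻¹⁹)(1.20×10⁻⁴)) ≈ 2.43×10⁻⁵ V.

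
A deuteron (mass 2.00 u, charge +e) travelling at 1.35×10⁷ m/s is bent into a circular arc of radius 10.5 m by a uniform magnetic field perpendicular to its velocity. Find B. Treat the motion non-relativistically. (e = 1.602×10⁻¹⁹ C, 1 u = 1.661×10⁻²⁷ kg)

B ≈ 0.0267 T

From |q|vB = mv²/r, B = mv/(|q|r).
B = (3.322×10⁻²⁷)(1.35×10⁷)/((1.602×10⁻¹⁹)(10.5)) ≈ 0.0267 T.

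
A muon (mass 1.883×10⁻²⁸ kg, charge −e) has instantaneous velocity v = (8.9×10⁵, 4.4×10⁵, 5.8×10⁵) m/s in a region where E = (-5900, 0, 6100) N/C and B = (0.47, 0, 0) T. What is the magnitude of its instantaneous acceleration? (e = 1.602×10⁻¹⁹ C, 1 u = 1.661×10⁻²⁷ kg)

v×B = (0, 2.73×10⁵, -2.07×10⁵) N/C.
E + v×B = (-5900, 2.73×10⁵, -2.01×10⁵) N/C.
F = q(E + v×B) = (−1.602×10⁻¹⁹ C)·(-5900, 2.73×10⁵, -2.01×10⁵) = (9.45×10⁻¹⁶, -4.37×10⁻¹⁴, 3.22×10⁻¹⁴) N.
|a| = |F|/m = 5.424×10⁻¹⁴/1.883×10⁻²⁸ ≈ 2.88×10¹⁴ m/s².

|a| ≈ 2.88×10¹⁴ m/s²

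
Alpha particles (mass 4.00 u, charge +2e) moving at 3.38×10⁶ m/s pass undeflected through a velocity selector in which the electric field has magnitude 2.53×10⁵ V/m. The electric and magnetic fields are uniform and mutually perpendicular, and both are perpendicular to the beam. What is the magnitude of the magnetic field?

Balance of forces in the selector: qE = qvB ⇒ B = E/v.
B = 2.53×10⁵/3.38×10⁶ = 0.0749 T.

B = 0.0749 T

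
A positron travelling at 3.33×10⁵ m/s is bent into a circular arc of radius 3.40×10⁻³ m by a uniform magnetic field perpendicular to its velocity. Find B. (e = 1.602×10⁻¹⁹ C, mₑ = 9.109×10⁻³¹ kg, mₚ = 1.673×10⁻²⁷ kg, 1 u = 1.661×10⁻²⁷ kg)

From |q|vB = mv²/r, B = mv/(|q|r).
B = (9.109×10⁻³¹)(3.33×10⁵)/((1.602×10⁻¹⁹)(3.40×10⁻³)) ≈ 5.57×10⁻⁴ T.

B ≈ 5.57×10⁻⁴ T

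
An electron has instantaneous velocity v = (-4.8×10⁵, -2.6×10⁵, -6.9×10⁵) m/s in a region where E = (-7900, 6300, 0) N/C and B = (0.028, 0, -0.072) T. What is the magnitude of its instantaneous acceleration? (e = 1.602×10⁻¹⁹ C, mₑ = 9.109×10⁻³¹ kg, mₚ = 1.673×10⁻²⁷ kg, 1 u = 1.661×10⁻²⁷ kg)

|a| ≈ 8.68×10¹⁵ m/s²

v×B = (1.87×10⁴, -5.39×10⁴, 7280) N/C.
E + v×B = (1.08×10⁴, -4.76×10⁴, 7280) N/C.
F = q(E + v×B) = (−1.602×10⁻¹⁹ C)·(1.08×10⁴, -4.76×10⁴, 7280) = (-1.73×10⁻¹⁵, 7.62×10⁻¹⁵, -1.17×10⁻¹⁵) N.
|a| = |F|/m = 7.903×10⁻¹⁵/9.109×10⁻³¹ ≈ 8.68×10¹⁵ m/s².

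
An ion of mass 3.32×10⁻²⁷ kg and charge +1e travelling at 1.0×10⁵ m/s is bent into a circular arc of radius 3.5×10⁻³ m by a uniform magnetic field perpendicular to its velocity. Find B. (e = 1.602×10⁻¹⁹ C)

B ≈ 0.59 T

From |q|vB = mv²/r, B = mv/(|q|r).
B = (3.32×10⁻²⁷)(1.0×10⁵)/((1.602×10⁻¹⁹)(3.5×10⁻³)) ≈ 0.59 T.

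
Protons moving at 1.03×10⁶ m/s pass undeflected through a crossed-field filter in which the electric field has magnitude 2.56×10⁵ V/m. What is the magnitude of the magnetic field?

B = 0.249 T

Balance of forces in the selector: qE = qvB ⇒ B = E/v.
B = 2.56×10⁵/1.03×10⁶ = 0.249 T.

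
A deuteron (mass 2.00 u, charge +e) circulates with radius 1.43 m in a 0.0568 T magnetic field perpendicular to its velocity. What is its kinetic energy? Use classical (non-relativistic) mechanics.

v = |q|Br/m, then KE = ½mv² = (qBr)²/(2m).
v = (1.602×10⁻¹⁹)(0.0568)(1.43)/3.322×10⁻²⁷ ≈ 3.917×10⁶ m/s.
KE = ½(3.322×10⁻²⁷)(3.917×10⁶)² ≈ 2.55×10⁻¹⁴ J = 1.59×10⁵ eV.

KE ≈ 1.59×10⁵ eV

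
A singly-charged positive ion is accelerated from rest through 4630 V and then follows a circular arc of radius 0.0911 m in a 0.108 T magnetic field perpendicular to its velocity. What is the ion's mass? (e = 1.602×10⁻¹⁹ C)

m ≈ 1.67×10⁻²⁷ kg

Combine |q|V = ½mv² and r = mv/(|q|B): eliminate v to get m = qB²r²/(2V).
m = (1.602×10⁻¹⁹)(0.108)²(0.0911)²/(2·4630) ≈ 1.67×10⁻²⁷ kg.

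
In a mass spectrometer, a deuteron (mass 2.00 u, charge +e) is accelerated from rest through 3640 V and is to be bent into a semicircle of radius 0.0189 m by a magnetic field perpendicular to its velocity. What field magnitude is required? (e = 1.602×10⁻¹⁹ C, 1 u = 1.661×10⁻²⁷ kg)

B ≈ 0.650 T

v = √(2|q|V/m) = √(2·1.602×10⁻¹⁹·3640/3.322×10⁻²⁷) ≈ 5.925×10⁵ m/s.
B = mv/(|q|r) = (3.322×10⁻²⁷)(5.925×10⁵)/((1.602×10⁻¹⁹)(0.0189)) ≈ 0.650 T.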